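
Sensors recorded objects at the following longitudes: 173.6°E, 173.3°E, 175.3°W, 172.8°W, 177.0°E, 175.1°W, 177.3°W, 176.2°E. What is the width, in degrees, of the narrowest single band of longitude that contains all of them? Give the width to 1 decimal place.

Sort the longitudes: -177.3°, -175.3°, -175.1°, -172.8°, +173.3°, +173.6°, +176.2°, +177.0°.
Eastward gaps between consecutive values (wrapping around): 2.0°, 0.2°, 2.3°, 346.1°, 0.3°, 2.6°, 0.8°, 5.7°.
Largest gap = 346.1° ⇒ minimal covering band is its complement: 360° − 346.1° = 13.9°.
Band runs from +173.3° eastward to -172.8°, crossing the antimeridian.

13.9°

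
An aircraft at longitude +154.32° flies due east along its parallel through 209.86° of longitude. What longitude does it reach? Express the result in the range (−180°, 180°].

+4.18°

Start at +154.32°; shift +209.86° → +364.18°.
+364.18° lies outside (−180°, 180°]; subtract 360° → +4.18°.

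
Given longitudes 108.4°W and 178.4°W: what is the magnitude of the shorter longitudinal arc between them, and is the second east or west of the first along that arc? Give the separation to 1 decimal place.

Raw difference: -178.4 − -108.4 = -70.0°.
Normalise into (−180°, 180°]: -70.0° stays -70.0°.
Negative ⇒ the second point lies to the west; separation 70.0°.

70.0° west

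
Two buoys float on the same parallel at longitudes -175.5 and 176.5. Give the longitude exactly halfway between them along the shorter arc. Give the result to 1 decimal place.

-179.5°

Signed shortest Δλ from -175.5° to +176.5° is -8.0°.
Midpoint longitude = -175.5° + (-8.0°)/2 = -175.5° − 4.0° = -179.5°.
(The naïve average (-175.5 + +176.5)/2 = 0.5° is on the wrong side of the globe.)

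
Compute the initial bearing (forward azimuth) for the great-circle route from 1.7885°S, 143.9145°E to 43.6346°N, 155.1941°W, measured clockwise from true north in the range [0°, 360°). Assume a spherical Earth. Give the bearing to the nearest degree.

42°

Δλ = -155.1941 − 143.9145 = -299.1086°; wrapped into (−180°, 180°]: 60.8914°.
θ = atan2( sin Δλ · cos φ₂ , cos φ₁ · sin φ₂ − sin φ₁ · cos φ₂ · cos Δλ )
  = atan2(0.63234, 0.70071) = 42.064° → normalised to [0°, 360°): 42.064°.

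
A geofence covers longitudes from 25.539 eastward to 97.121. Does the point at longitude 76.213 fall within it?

Yes

Band width going east from +25.539° to +97.121°: ((97.121 − 25.539) mod 360) = 71.582°.
Offset of +76.213° east of the west edge: ((76.213 − 25.539) mod 360) = 50.674°.
50.674° ≤ 71.582° ⇒ inside.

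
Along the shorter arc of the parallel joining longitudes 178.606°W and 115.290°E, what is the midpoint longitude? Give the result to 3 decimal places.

Signed shortest Δλ from -178.606° to +115.290° is -66.104°.
Midpoint longitude = -178.606° + (-66.104°)/2 = -178.606° − 33.052° = -211.658°.
Normalise into (−180°, 180°]: +148.342°.
(The naïve average (-178.606 + +115.290)/2 = -31.658° is on the wrong side of the globe.)

148.342°E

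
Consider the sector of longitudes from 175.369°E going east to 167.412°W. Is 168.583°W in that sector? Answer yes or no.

Band width going east from +175.369° to -167.412°: ((-167.412 − 175.369) mod 360) = 17.219°.
Offset of -168.583° east of the west edge: ((-168.583 − 175.369) mod 360) = 16.048°.
16.048° ≤ 17.219° ⇒ inside.

Yes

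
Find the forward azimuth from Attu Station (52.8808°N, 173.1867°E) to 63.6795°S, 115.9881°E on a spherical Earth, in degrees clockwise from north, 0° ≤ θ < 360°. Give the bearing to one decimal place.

Δλ = 115.9881 − 173.1867 = -57.1986°.
θ = atan2( sin Δλ · cos φ₂ , cos φ₁ · sin φ₂ − sin φ₁ · cos φ₂ · cos Δλ )
  = atan2(-0.37269, -0.73244) = -153.031° → normalised to [0°, 360°): 206.969°.

207.0°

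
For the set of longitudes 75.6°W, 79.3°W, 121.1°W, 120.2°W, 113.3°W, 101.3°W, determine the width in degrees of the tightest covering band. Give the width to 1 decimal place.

45.5°

Sort the longitudes: -121.1°, -120.2°, -113.3°, -101.3°, -79.3°, -75.6°.
Eastward gaps between consecutive values (wrapping around): 0.9°, 6.9°, 12.0°, 22.0°, 3.7°, 314.5°.
Largest gap = 314.5° ⇒ minimal covering band is its complement: 360° − 314.5° = 45.5°.
Band runs from -121.1° eastward to -75.6°.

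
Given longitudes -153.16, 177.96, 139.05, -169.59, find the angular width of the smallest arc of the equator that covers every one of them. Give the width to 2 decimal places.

67.79°

Sort the longitudes: -169.59°, -153.16°, +139.05°, +177.96°.
Eastward gaps between consecutive values (wrapping around): 16.43°, 292.21°, 38.91°, 12.45°.
Largest gap = 292.21° ⇒ minimal covering band is its complement: 360° − 292.21° = 67.79°.
Band runs from +139.05° eastward to -153.16°, crossing the antimeridian.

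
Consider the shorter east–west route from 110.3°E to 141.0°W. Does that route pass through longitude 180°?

Naïve |-141.0 − 110.3| = 251.3° > 180°, so the shorter arc goes the other way round — across 180°.
Signed shortest Δλ = ((-141.0 − 110.3 + 180) mod 360) − 180 = 108.7°.
Going east by 108.7° from +110.3° passes through 180° before reaching -141.0°.

Yes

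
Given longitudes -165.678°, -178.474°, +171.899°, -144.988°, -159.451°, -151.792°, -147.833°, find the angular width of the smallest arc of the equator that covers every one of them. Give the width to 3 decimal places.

43.113°

Sort the longitudes: -178.474°, -165.678°, -159.451°, -151.792°, -147.833°, -144.988°, +171.899°.
Eastward gaps between consecutive values (wrapping around): 12.796°, 6.227°, 7.659°, 3.959°, 2.845°, 316.887°, 9.627°.
Largest gap = 316.887° ⇒ minimal covering band is its complement: 360° − 316.887° = 43.113°.
Band runs from +171.899° eastward to -144.988°, crossing the antimeridian.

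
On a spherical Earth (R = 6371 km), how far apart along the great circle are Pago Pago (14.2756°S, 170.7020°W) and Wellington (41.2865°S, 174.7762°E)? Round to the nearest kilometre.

Δλ = 174.7762 − -170.7020 = 345.4782°; wrapped into (−180°, 180°]: -14.5218°.
Δφ = -41.2865 − -14.2756 = -27.0109°.
a = sin²(Δφ/2) + cos φ₁ · cos φ₂ · sin²(Δλ/2) = 0.066172.
c = 2·atan2(√a, √(1−a)) = 0.52033 rad → d = 6371·c ≈ 3315.02 km.

3315 km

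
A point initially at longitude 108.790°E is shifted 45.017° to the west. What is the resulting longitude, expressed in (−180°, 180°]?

63.773°E

Start at +108.790°; shift −45.017° → +63.773°.
+63.773° already lies in (−180°, 180°].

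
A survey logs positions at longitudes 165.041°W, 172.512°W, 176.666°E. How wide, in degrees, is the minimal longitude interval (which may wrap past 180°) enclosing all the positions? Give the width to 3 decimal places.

18.293°

Sort the longitudes: -172.512°, -165.041°, +176.666°.
Eastward gaps between consecutive values (wrapping around): 7.471°, 341.707°, 10.822°.
Largest gap = 341.707° ⇒ minimal covering band is its complement: 360° − 341.707° = 18.293°.
Band runs from +176.666° eastward to -165.041°, crossing the antimeridian.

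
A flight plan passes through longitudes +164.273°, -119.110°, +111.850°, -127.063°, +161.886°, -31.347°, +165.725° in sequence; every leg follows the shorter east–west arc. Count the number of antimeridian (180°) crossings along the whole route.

6

Leg 1: +164.273° → -119.110°, shortest Δλ = 76.617° (east) — crosses 180°.
Leg 2: -119.110° → +111.850°, shortest Δλ = -129.04° (west) — crosses 180°.
Leg 3: +111.850° → -127.063°, shortest Δλ = 121.087° (east) — crosses 180°.
Leg 4: -127.063° → +161.886°, shortest Δλ = -71.051° (west) — crosses 180°.
Leg 5: +161.886° → -31.347°, shortest Δλ = 166.767° (east) — crosses 180°.
Leg 6: -31.347° → +165.725°, shortest Δλ = -162.928° (west) — crosses 180°.
Total crossings: 6.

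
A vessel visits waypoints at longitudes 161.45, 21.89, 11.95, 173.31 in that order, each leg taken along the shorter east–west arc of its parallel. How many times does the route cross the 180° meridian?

Leg 1: +161.45° → +21.89°, shortest Δλ = -139.56° (west) — does not cross 180°.
Leg 2: +21.89° → +11.95°, shortest Δλ = -9.94° (west) — does not cross 180°.
Leg 3: +11.95° → +173.31°, shortest Δλ = 161.36° (east) — does not cross 180°.
Total crossings: 0.

0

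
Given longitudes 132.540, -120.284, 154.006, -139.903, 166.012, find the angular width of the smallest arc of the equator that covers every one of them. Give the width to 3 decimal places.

Sort the longitudes: -139.903°, -120.284°, +132.540°, +154.006°, +166.012°.
Eastward gaps between consecutive values (wrapping around): 19.619°, 252.824°, 21.466°, 12.006°, 54.085°.
Largest gap = 252.824° ⇒ minimal covering band is its complement: 360° − 252.824° = 107.176°.
Band runs from +132.540° eastward to -120.284°, crossing the antimeridian.

107.176°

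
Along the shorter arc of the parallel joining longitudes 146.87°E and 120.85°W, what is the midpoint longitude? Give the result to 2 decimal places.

166.99°W

Signed shortest Δλ from +146.87° to -120.85° is +92.28°.
Midpoint longitude = +146.87° + (+92.28°)/2 = +146.87° + 46.14° = +193.01°.
Normalise into (−180°, 180°]: -166.99°.
(The naïve average (+146.87 + -120.85)/2 = 13.01° is on the wrong side of the globe.)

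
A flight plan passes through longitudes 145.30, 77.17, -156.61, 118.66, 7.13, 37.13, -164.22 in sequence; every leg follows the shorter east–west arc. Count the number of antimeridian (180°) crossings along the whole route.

Leg 1: +145.30° → +77.17°, shortest Δλ = -68.13° (west) — does not cross 180°.
Leg 2: +77.17° → -156.61°, shortest Δλ = 126.22° (east) — crosses 180°.
Leg 3: -156.61° → +118.66°, shortest Δλ = -84.73° (west) — crosses 180°.
Leg 4: +118.66° → +7.13°, shortest Δλ = -111.53° (west) — does not cross 180°.
Leg 5: +7.13° → +37.13°, shortest Δλ = 30.0° (east) — does not cross 180°.
Leg 6: +37.13° → -164.22°, shortest Δλ = 158.65° (east) — crosses 180°.
Total crossings: 3.

3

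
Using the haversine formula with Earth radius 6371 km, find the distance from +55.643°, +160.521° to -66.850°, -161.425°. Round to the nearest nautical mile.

Δλ = -161.425 − 160.521 = -321.946°; wrapped into (−180°, 180°]: 38.054°.
Δφ = -66.850 − 55.643 = -122.493°.
a = sin²(Δφ/2) + cos φ₁ · cos φ₂ · sin²(Δλ/2) = 0.792179.
c = 2·atan2(√a, √(1−a)) = 2.19489 rad → d = 6371·c ≈ 13983.62 km ≈ 7550.55 nmi.

7551 nmi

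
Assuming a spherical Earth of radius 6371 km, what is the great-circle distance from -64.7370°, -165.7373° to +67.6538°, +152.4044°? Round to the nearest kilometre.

Δλ = 152.4044 − -165.7373 = 318.1417°; wrapped into (−180°, 180°]: -41.8583°.
Δφ = 67.6538 − -64.7370 = 132.3908°.
a = sin²(Δφ/2) + cos φ₁ · cos φ₂ · sin²(Δλ/2) = 0.857797.
c = 2·atan2(√a, √(1−a)) = 2.36827 rad → d = 6371·c ≈ 15088.24 km.

15088 km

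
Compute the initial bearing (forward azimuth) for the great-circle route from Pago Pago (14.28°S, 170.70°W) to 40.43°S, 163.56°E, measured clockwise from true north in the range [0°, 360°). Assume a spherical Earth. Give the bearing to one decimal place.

Δλ = 163.56 − -170.70 = 334.26°; wrapped into (−180°, 180°]: -25.74°.
θ = atan2( sin Δλ · cos φ₂ , cos φ₁ · sin φ₂ − sin φ₁ · cos φ₂ · cos Δλ )
  = atan2(-0.33058, -0.45935) = -144.259° → normalised to [0°, 360°): 215.741°.

215.7°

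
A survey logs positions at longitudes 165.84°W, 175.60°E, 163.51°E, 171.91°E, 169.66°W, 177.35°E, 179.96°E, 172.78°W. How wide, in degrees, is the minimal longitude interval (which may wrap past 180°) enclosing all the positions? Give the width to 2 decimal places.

Sort the longitudes: -172.78°, -169.66°, -165.84°, +163.51°, +171.91°, +175.60°, +177.35°, +179.96°.
Eastward gaps between consecutive values (wrapping around): 3.12°, 3.82°, 329.35°, 8.40°, 3.69°, 1.75°, 2.61°, 7.26°.
Largest gap = 329.35° ⇒ minimal covering band is its complement: 360° − 329.35° = 30.65°.
Band runs from +163.51° eastward to -165.84°, crossing the antimeridian.

30.65°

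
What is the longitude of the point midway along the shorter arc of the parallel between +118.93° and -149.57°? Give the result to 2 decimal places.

Signed shortest Δλ from +118.93° to -149.57° is +91.50°.
Midpoint longitude = +118.93° + (+91.50°)/2 = +118.93° + 45.75° = +164.68°.
(The naïve average (+118.93 + -149.57)/2 = -15.32° is on the wrong side of the globe.)

+164.68°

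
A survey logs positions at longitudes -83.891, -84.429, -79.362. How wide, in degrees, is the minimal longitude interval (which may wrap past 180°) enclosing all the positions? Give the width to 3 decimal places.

5.067°

Sort the longitudes: -84.429°, -83.891°, -79.362°.
Eastward gaps between consecutive values (wrapping around): 0.538°, 4.529°, 354.933°.
Largest gap = 354.933° ⇒ minimal covering band is its complement: 360° − 354.933° = 5.067°.
Band runs from -84.429° eastward to -79.362°.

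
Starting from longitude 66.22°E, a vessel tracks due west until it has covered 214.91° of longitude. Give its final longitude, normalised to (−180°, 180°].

Start at +66.22°; shift −214.91° → -148.69°.
-148.69° already lies in (−180°, 180°].

148.69°W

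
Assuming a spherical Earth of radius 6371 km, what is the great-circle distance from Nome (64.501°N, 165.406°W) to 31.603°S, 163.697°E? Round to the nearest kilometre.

11021 km

Δλ = 163.697 − -165.406 = 329.103°; wrapped into (−180°, 180°]: -30.897°.
Δφ = -31.603 − 64.501 = -96.104°.
a = sin²(Δφ/2) + cos φ₁ · cos φ₂ · sin²(Δλ/2) = 0.579182.
c = 2·atan2(√a, √(1−a)) = 1.72983 rad → d = 6371·c ≈ 11020.75 km.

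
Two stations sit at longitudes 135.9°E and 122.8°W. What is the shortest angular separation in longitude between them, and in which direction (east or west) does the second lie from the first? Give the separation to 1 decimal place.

Raw difference: -122.8 − 135.9 = -258.7°.
Normalise into (−180°, 180°]: -258.7° + 360° = 101.3°.
Positive ⇒ the second point lies to the east; separation 101.3°.

101.3° east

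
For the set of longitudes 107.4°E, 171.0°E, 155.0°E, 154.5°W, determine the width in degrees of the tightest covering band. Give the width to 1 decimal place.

Sort the longitudes: -154.5°, +107.4°, +155.0°, +171.0°.
Eastward gaps between consecutive values (wrapping around): 261.9°, 47.6°, 16.0°, 34.5°.
Largest gap = 261.9° ⇒ minimal covering band is its complement: 360° − 261.9° = 98.1°.
Band runs from +107.4° eastward to -154.5°, crossing the antimeridian.

98.1°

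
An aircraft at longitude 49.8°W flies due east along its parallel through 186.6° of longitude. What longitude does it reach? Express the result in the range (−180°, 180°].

Start at -49.8°; shift +186.6° → +136.8°.
+136.8° already lies in (−180°, 180°].

136.8°E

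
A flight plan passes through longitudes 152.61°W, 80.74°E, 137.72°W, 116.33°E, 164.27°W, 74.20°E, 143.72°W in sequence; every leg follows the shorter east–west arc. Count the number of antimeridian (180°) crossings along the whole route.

Leg 1: -152.61° → +80.74°, shortest Δλ = -126.65° (west) — crosses 180°.
Leg 2: +80.74° → -137.72°, shortest Δλ = 141.54° (east) — crosses 180°.
Leg 3: -137.72° → +116.33°, shortest Δλ = -105.95° (west) — crosses 180°.
Leg 4: +116.33° → -164.27°, shortest Δλ = 79.4° (east) — crosses 180°.
Leg 5: -164.27° → +74.20°, shortest Δλ = -121.53° (west) — crosses 180°.
Leg 6: +74.20° → -143.72°, shortest Δλ = 142.08° (east) — crosses 180°.
Total crossings: 6.

6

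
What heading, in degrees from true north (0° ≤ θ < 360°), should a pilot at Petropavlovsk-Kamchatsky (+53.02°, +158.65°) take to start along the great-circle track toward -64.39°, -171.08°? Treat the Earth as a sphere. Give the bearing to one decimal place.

Δλ = -171.08 − 158.65 = -329.73°; wrapped into (−180°, 180°]: 30.27°.
θ = atan2( sin Δλ · cos φ₂ , cos φ₁ · sin φ₂ − sin φ₁ · cos φ₂ · cos Δλ )
  = atan2(0.21788, -0.84066) = 165.470° → normalised to [0°, 360°): 165.470°.

165.5°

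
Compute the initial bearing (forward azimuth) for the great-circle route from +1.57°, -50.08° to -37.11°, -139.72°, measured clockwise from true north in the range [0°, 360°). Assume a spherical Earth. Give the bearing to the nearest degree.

Δλ = -139.72 − -50.08 = -89.64°.
θ = atan2( sin Δλ · cos φ₂ , cos φ₁ · sin φ₂ − sin φ₁ · cos φ₂ · cos Δλ )
  = atan2(-0.79746, -0.60326) = -127.106° → normalised to [0°, 360°): 232.894°.

233°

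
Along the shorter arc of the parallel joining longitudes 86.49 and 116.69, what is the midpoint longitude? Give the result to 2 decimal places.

Signed shortest Δλ from +86.49° to +116.69° is +30.20°.
Midpoint longitude = +86.49° + (+30.20°)/2 = +86.49° + 15.10° = +101.59°.

+101.59°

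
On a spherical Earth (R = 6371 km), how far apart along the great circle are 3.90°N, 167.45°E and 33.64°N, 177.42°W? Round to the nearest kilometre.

3660 km

Δλ = -177.42 − 167.45 = -344.87°; wrapped into (−180°, 180°]: 15.13°.
Δφ = 33.64 − 3.90 = 29.74°.
a = sin²(Δφ/2) + cos φ₁ · cos φ₂ · sin²(Δλ/2) = 0.080253.
c = 2·atan2(√a, √(1−a)) = 0.57445 rad → d = 6371·c ≈ 3659.80 km.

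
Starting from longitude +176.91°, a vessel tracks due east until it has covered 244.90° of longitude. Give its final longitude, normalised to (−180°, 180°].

+61.81°

Start at +176.91°; shift +244.90° → +421.81°.
+421.81° lies outside (−180°, 180°]; subtract 360° → +61.81°.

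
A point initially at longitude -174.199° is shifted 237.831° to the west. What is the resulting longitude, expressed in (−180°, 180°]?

-52.030°

Start at -174.199°; shift −237.831° → -412.030°.
-412.030° lies outside (−180°, 180°]; add 360° → -52.030°.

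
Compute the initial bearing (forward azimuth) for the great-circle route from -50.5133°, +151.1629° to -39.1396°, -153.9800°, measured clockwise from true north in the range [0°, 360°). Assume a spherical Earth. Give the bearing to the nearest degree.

Δλ = -153.9800 − 151.1629 = -305.1429°; wrapped into (−180°, 180°]: 54.8571°.
θ = atan2( sin Δλ · cos φ₂ , cos φ₁ · sin φ₂ − sin φ₁ · cos φ₂ · cos Δλ )
  = atan2(0.63423, -0.05683) = 95.120° → normalised to [0°, 360°): 95.120°.

95°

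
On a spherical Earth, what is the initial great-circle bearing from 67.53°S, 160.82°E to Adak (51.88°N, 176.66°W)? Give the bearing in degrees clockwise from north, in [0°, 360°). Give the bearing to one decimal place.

15.9°

Δλ = -176.66 − 160.82 = -337.48°; wrapped into (−180°, 180°]: 22.52°.
θ = atan2( sin Δλ · cos φ₂ , cos φ₁ · sin φ₂ − sin φ₁ · cos φ₂ · cos Δλ )
  = atan2(0.23643, 0.82763) = 15.943° → normalised to [0°, 360°): 15.943°.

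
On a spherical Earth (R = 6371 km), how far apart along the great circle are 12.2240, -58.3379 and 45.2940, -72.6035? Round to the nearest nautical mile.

2115 nmi

Δλ = -72.6035 − -58.3379 = -14.2656°.
Δφ = 45.2940 − 12.2240 = 33.0700°.
a = sin²(Δφ/2) + cos φ₁ · cos φ₂ · sin²(Δλ/2) = 0.091598.
c = 2·atan2(√a, √(1−a)) = 0.61495 rad → d = 6371·c ≈ 3917.83 km ≈ 2115.46 nmi.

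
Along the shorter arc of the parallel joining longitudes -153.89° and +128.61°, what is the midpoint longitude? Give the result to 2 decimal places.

+167.36°

Signed shortest Δλ from -153.89° to +128.61° is -77.50°.
Midpoint longitude = -153.89° + (-77.50°)/2 = -153.89° − 38.75° = -192.64°.
Normalise into (−180°, 180°]: +167.36°.
(The naïve average (-153.89 + +128.61)/2 = -12.64° is on the wrong side of the globe.)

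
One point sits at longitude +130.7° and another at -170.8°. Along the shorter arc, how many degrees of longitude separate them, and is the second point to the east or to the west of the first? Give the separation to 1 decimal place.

58.5° east

Raw difference: -170.8 − 130.7 = -301.5°.
Normalise into (−180°, 180°]: -301.5° + 360° = 58.5°.
Positive ⇒ the second point lies to the east; separation 58.5°.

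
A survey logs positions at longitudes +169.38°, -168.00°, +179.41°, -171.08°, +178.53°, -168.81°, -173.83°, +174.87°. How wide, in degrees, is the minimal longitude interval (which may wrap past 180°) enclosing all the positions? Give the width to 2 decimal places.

22.62°

Sort the longitudes: -173.83°, -171.08°, -168.81°, -168.00°, +169.38°, +174.87°, +178.53°, +179.41°.
Eastward gaps between consecutive values (wrapping around): 2.75°, 2.27°, 0.81°, 337.38°, 5.49°, 3.66°, 0.88°, 6.76°.
Largest gap = 337.38° ⇒ minimal covering band is its complement: 360° − 337.38° = 22.62°.
Band runs from +169.38° eastward to -168.00°, crossing the antimeridian.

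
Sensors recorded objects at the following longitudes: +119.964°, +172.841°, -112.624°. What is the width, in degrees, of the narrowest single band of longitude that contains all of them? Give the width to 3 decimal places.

127.412°

Sort the longitudes: -112.624°, +119.964°, +172.841°.
Eastward gaps between consecutive values (wrapping around): 232.588°, 52.877°, 74.535°.
Largest gap = 232.588° ⇒ minimal covering band is its complement: 360° − 232.588° = 127.412°.
Band runs from +119.964° eastward to -112.624°, crossing the antimeridian.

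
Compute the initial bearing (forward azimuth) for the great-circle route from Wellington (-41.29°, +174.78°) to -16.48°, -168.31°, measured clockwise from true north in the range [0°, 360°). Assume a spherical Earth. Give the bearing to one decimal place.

Δλ = -168.31 − 174.78 = -343.09°; wrapped into (−180°, 180°]: 16.91°.
θ = atan2( sin Δλ · cos φ₂ , cos φ₁ · sin φ₂ − sin φ₁ · cos φ₂ · cos Δλ )
  = atan2(0.27892, 0.39225) = 35.416° → normalised to [0°, 360°): 35.416°.

35.4°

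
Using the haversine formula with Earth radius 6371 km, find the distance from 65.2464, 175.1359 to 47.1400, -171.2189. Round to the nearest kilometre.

2172 km

Δλ = -171.2189 − 175.1359 = -346.3548°; wrapped into (−180°, 180°]: 13.6452°.
Δφ = 47.1400 − 65.2464 = -18.1064°.
a = sin²(Δφ/2) + cos φ₁ · cos φ₂ · sin²(Δλ/2) = 0.028779.
c = 2·atan2(√a, √(1−a)) = 0.34094 rad → d = 6371·c ≈ 2172.10 km.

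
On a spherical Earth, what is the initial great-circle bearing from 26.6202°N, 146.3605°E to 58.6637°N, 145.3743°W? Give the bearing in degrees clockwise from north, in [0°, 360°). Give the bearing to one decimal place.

35.5°

Δλ = -145.3743 − 146.3605 = -291.7348°; wrapped into (−180°, 180°]: 68.2652°.
θ = atan2( sin Δλ · cos φ₂ , cos φ₁ · sin φ₂ − sin φ₁ · cos φ₂ · cos Δλ )
  = atan2(0.48309, 0.67730) = 35.499° → normalised to [0°, 360°): 35.499°.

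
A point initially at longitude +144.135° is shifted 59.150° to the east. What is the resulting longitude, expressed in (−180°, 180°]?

Start at +144.135°; shift +59.150° → +203.285°.
+203.285° lies outside (−180°, 180°]; subtract 360° → -156.715°.

-156.715°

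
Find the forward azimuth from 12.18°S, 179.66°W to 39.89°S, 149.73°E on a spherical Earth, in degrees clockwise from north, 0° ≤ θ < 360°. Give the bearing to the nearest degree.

219°

Δλ = 149.73 − -179.66 = 329.39°; wrapped into (−180°, 180°]: -30.61°.
θ = atan2( sin Δλ · cos φ₂ , cos φ₁ · sin φ₂ − sin φ₁ · cos φ₂ · cos Δλ )
  = atan2(-0.39069, -0.48755) = -141.294° → normalised to [0°, 360°): 218.706°.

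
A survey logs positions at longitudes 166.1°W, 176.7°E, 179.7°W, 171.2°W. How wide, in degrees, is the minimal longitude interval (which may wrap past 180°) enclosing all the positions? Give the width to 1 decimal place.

17.2°

Sort the longitudes: -179.7°, -171.2°, -166.1°, +176.7°.
Eastward gaps between consecutive values (wrapping around): 8.5°, 5.1°, 342.8°, 3.6°.
Largest gap = 342.8° ⇒ minimal covering band is its complement: 360° − 342.8° = 17.2°.
Band runs from +176.7° eastward to -166.1°, crossing the antimeridian.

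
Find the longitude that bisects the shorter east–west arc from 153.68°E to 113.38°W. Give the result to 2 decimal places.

159.85°W

Signed shortest Δλ from +153.68° to -113.38° is +92.94°.
Midpoint longitude = +153.68° + (+92.94°)/2 = +153.68° + 46.47° = +200.15°.
Normalise into (−180°, 180°]: -159.85°.
(The naïve average (+153.68 + -113.38)/2 = 20.15° is on the wrong side of the globe.)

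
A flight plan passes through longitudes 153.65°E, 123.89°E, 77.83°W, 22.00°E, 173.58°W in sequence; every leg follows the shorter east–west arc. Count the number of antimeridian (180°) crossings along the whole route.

Leg 1: +153.65° → +123.89°, shortest Δλ = -29.76° (west) — does not cross 180°.
Leg 2: +123.89° → -77.83°, shortest Δλ = 158.28° (east) — crosses 180°.
Leg 3: -77.83° → +22.00°, shortest Δλ = 99.83° (east) — does not cross 180°.
Leg 4: +22.00° → -173.58°, shortest Δλ = 164.42° (east) — crosses 180°.
Total crossings: 2.

2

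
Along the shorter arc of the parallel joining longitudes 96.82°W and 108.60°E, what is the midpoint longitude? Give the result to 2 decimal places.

Signed shortest Δλ from -96.82° to +108.60° is -154.58°.
Midpoint longitude = -96.82° + (-154.58°)/2 = -96.82° − 77.29° = -174.11°.
(The naïve average (-96.82 + +108.60)/2 = 5.89° is on the wrong side of the globe.)

174.11°W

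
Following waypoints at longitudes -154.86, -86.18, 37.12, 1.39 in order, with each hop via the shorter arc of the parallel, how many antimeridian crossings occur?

0

Leg 1: -154.86° → -86.18°, shortest Δλ = 68.68° (east) — does not cross 180°.
Leg 2: -86.18° → +37.12°, shortest Δλ = 123.3° (east) — does not cross 180°.
Leg 3: +37.12° → +1.39°, shortest Δλ = -35.73° (west) — does not cross 180°.
Total crossings: 0.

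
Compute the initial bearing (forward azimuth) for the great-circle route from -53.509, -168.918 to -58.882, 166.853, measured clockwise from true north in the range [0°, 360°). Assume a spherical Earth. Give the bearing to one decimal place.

238.4°

Δλ = 166.853 − -168.918 = 335.771°; wrapped into (−180°, 180°]: -24.229°.
θ = atan2( sin Δλ · cos φ₂ , cos φ₁ · sin φ₂ − sin φ₁ · cos φ₂ · cos Δλ )
  = atan2(-0.21209, -0.13024) = -121.553° → normalised to [0°, 360°): 238.447°.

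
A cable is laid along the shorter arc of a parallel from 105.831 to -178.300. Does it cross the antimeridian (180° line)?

Yes

Naïve |-178.300 − 105.831| = 284.131° > 180°, so the shorter arc goes the other way round — across 180°.
Signed shortest Δλ = ((-178.300 − 105.831 + 180) mod 360) − 180 = 75.869°.
Going east by 75.869° from +105.831° passes through 180° before reaching -178.300°.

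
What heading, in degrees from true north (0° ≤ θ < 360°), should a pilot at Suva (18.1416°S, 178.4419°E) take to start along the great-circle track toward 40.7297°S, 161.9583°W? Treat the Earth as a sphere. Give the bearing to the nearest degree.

Δλ = -161.9583 − 178.4419 = -340.4002°; wrapped into (−180°, 180°]: 19.5998°.
θ = atan2( sin Δλ · cos φ₂ , cos φ₁ · sin φ₂ − sin φ₁ · cos φ₂ · cos Δλ )
  = atan2(0.25420, -0.39777) = 147.419° → normalised to [0°, 360°): 147.419°.

147°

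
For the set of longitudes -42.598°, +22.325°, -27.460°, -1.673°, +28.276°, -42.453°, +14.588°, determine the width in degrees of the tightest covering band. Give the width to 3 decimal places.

70.874°

Sort the longitudes: -42.598°, -42.453°, -27.460°, -1.673°, +14.588°, +22.325°, +28.276°.
Eastward gaps between consecutive values (wrapping around): 0.145°, 14.993°, 25.787°, 16.261°, 7.737°, 5.951°, 289.126°.
Largest gap = 289.126° ⇒ minimal covering band is its complement: 360° − 289.126° = 70.874°.
Band runs from -42.598° eastward to +28.276°.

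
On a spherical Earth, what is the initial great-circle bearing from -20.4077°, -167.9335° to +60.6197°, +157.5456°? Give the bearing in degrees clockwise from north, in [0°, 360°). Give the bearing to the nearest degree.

Δλ = 157.5456 − -167.9335 = 325.4791°; wrapped into (−180°, 180°]: -34.5209°.
θ = atan2( sin Δλ · cos φ₂ , cos φ₁ · sin φ₂ − sin φ₁ · cos φ₂ · cos Δλ )
  = atan2(-0.27803, 0.95764) = -16.189° → normalised to [0°, 360°): 343.811°.

344°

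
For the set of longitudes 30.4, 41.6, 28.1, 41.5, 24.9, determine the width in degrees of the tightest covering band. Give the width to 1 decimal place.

16.7°

Sort the longitudes: +24.9°, +28.1°, +30.4°, +41.5°, +41.6°.
Eastward gaps between consecutive values (wrapping around): 3.2°, 2.3°, 11.1°, 0.1°, 343.3°.
Largest gap = 343.3° ⇒ minimal covering band is its complement: 360° − 343.3° = 16.7°.
Band runs from +24.9° eastward to +41.6°.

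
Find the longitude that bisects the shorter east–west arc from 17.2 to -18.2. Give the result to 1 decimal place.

Signed shortest Δλ from +17.2° to -18.2° is -35.4°.
Midpoint longitude = +17.2° + (-35.4°)/2 = +17.2° − 17.7° = -0.5°.

-0.5°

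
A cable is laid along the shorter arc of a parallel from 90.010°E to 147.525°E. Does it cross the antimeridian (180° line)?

Signed shortest Δλ = ((147.525 − 90.010 + 180) mod 360) − 180 = 57.515°.
Going east by 57.515° from +90.010° reaches +147.525° without touching 180°.

No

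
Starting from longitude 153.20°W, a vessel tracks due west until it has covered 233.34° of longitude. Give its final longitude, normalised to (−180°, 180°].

26.54°W

Start at -153.20°; shift −233.34° → -386.54°.
-386.54° lies outside (−180°, 180°]; add 360° → -26.54°.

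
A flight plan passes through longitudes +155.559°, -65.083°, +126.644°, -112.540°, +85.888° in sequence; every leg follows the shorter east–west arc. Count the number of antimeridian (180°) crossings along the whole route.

4

Leg 1: +155.559° → -65.083°, shortest Δλ = 139.358° (east) — crosses 180°.
Leg 2: -65.083° → +126.644°, shortest Δλ = -168.273° (west) — crosses 180°.
Leg 3: +126.644° → -112.540°, shortest Δλ = 120.816° (east) — crosses 180°.
Leg 4: -112.540° → +85.888°, shortest Δλ = -161.572° (west) — crosses 180°.
Total crossings: 4.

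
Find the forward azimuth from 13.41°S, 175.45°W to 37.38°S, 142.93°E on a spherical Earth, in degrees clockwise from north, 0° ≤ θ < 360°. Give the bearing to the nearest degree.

Δλ = 142.93 − -175.45 = 318.38°; wrapped into (−180°, 180°]: -41.62°.
θ = atan2( sin Δλ · cos φ₂ , cos φ₁ · sin φ₂ − sin φ₁ · cos φ₂ · cos Δλ )
  = atan2(-0.52778, -0.45278) = -130.626° → normalised to [0°, 360°): 229.374°.

229°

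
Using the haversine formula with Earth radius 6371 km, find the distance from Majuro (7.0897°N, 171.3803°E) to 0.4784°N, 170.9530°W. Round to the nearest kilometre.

Δλ = -170.9530 − 171.3803 = -342.3333°; wrapped into (−180°, 180°]: 17.6667°.
Δφ = 0.4784 − 7.0897 = -6.6113°.
a = sin²(Δφ/2) + cos φ₁ · cos φ₂ · sin²(Δλ/2) = 0.026725.
c = 2·atan2(√a, √(1−a)) = 0.32843 rad → d = 6371·c ≈ 2092.42 km.

2092 km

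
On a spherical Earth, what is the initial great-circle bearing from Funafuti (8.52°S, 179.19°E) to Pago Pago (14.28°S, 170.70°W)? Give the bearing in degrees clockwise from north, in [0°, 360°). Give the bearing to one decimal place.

Δλ = -170.70 − 179.19 = -349.89°; wrapped into (−180°, 180°]: 10.11°.
θ = atan2( sin Δλ · cos φ₂ , cos φ₁ · sin φ₂ − sin φ₁ · cos φ₂ · cos Δλ )
  = atan2(0.17011, -0.10259) = 121.093° → normalised to [0°, 360°): 121.093°.

121.1°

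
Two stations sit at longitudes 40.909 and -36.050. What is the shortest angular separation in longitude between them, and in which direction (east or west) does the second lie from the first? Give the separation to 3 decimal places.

Raw difference: -36.050 − 40.909 = -76.959°.
Normalise into (−180°, 180°]: -76.959° stays -76.959°.
Negative ⇒ the second point lies to the west; separation 76.959°.

76.959° west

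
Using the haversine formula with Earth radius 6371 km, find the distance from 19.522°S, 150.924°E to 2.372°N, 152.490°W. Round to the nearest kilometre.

Δλ = -152.490 − 150.924 = -303.414°; wrapped into (−180°, 180°]: 56.586°.
Δφ = 2.372 − -19.522 = 21.894°.
a = sin²(Δφ/2) + cos φ₁ · cos φ₂ · sin²(Δλ/2) = 0.247624.
c = 2·atan2(√a, √(1−a)) = 1.04170 rad → d = 6371·c ≈ 6636.68 km.

6637 km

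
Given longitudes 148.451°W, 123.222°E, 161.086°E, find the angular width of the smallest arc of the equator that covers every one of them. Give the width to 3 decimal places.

Sort the longitudes: -148.451°, +123.222°, +161.086°.
Eastward gaps between consecutive values (wrapping around): 271.673°, 37.864°, 50.463°.
Largest gap = 271.673° ⇒ minimal covering band is its complement: 360° − 271.673° = 88.327°.
Band runs from +123.222° eastward to -148.451°, crossing the antimeridian.

88.327°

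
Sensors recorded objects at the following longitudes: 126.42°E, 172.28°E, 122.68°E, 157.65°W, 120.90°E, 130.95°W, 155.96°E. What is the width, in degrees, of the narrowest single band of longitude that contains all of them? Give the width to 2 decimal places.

Sort the longitudes: -157.65°, -130.95°, +120.90°, +122.68°, +126.42°, +155.96°, +172.28°.
Eastward gaps between consecutive values (wrapping around): 26.70°, 251.85°, 1.78°, 3.74°, 29.54°, 16.32°, 30.07°.
Largest gap = 251.85° ⇒ minimal covering band is its complement: 360° − 251.85° = 108.15°.
Band runs from +120.90° eastward to -130.95°, crossing the antimeridian.

108.15°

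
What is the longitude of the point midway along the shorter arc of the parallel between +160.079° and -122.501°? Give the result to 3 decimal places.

-161.211°

Signed shortest Δλ from +160.079° to -122.501° is +77.420°.
Midpoint longitude = +160.079° + (+77.420°)/2 = +160.079° + 38.710° = +198.789°.
Normalise into (−180°, 180°]: -161.211°.
(The naïve average (+160.079 + -122.501)/2 = 18.789° is on the wrong side of the globe.)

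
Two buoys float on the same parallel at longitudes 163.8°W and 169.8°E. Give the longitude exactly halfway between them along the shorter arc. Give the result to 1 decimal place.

177.0°W

Signed shortest Δλ from -163.8° to +169.8° is -26.4°.
Midpoint longitude = -163.8° + (-26.4°)/2 = -163.8° − 13.2° = -177.0°.
(The naïve average (-163.8 + +169.8)/2 = 3.0° is on the wrong side of the globe.)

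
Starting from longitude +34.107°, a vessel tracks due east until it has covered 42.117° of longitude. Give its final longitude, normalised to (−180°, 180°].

Start at +34.107°; shift +42.117° → +76.224°.
+76.224° already lies in (−180°, 180°].

+76.224°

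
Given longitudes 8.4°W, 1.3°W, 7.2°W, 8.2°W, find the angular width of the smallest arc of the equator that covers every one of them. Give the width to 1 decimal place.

7.1°

Sort the longitudes: -8.4°, -8.2°, -7.2°, -1.3°.
Eastward gaps between consecutive values (wrapping around): 0.2°, 1.0°, 5.9°, 352.9°.
Largest gap = 352.9° ⇒ minimal covering band is its complement: 360° − 352.9° = 7.1°.
Band runs from -8.4° eastward to -1.3°.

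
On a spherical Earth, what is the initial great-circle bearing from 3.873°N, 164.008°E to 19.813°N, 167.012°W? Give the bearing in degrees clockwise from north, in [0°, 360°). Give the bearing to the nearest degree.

58°

Δλ = -167.012 − 164.008 = -331.020°; wrapped into (−180°, 180°]: 28.980°.
θ = atan2( sin Δλ · cos φ₂ , cos φ₁ · sin φ₂ − sin φ₁ · cos φ₂ · cos Δλ )
  = atan2(0.45582, 0.28259) = 58.203° → normalised to [0°, 360°): 58.203°.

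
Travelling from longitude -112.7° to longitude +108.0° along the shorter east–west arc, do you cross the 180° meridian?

Naïve |108.0 − -112.7| = 220.7° > 180°, so the shorter arc goes the other way round — across 180°.
Signed shortest Δλ = ((108.0 − -112.7 + 180) mod 360) − 180 = -139.3°.
Going west by 139.3° from -112.7° passes through 180° before reaching +108.0°.

Yes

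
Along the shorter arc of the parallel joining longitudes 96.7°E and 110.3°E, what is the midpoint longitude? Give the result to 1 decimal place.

103.5°E

Signed shortest Δλ from +96.7° to +110.3° is +13.6°.
Midpoint longitude = +96.7° + (+13.6°)/2 = +96.7° + 6.8° = +103.5°.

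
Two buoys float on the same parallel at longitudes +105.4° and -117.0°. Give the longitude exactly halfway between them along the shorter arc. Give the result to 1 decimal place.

Signed shortest Δλ from +105.4° to -117.0° is +137.6°.
Midpoint longitude = +105.4° + (+137.6°)/2 = +105.4° + 68.8° = +174.2°.
(The naïve average (+105.4 + -117.0)/2 = -5.8° is on the wrong side of the globe.)

+174.2°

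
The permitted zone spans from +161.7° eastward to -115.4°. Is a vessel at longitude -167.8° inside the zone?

Band width going east from +161.7° to -115.4°: ((-115.4 − 161.7) mod 360) = 82.9°.
Offset of -167.8° east of the west edge: ((-167.8 − 161.7) mod 360) = 30.5°.
30.5° ≤ 82.9° ⇒ inside.

Yes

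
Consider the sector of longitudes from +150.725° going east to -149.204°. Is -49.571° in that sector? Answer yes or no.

Band width going east from +150.725° to -149.204°: ((-149.204 − 150.725) mod 360) = 60.071°.
Offset of -49.571° east of the west edge: ((-49.571 − 150.725) mod 360) = 159.704°.
159.704° > 60.071° ⇒ outside.

No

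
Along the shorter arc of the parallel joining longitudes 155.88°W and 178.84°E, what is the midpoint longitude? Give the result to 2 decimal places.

Signed shortest Δλ from -155.88° to +178.84° is -25.28°.
Midpoint longitude = -155.88° + (-25.28°)/2 = -155.88° − 12.64° = -168.52°.
(The naïve average (-155.88 + +178.84)/2 = 11.48° is on the wrong side of the globe.)

168.52°W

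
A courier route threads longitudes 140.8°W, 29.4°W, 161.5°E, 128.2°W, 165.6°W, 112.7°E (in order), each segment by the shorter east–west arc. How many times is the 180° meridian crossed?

3

Leg 1: -140.8° → -29.4°, shortest Δλ = 111.4° (east) — does not cross 180°.
Leg 2: -29.4° → +161.5°, shortest Δλ = -169.1° (west) — crosses 180°.
Leg 3: +161.5° → -128.2°, shortest Δλ = 70.3° (east) — crosses 180°.
Leg 4: -128.2° → -165.6°, shortest Δλ = -37.4° (west) — does not cross 180°.
Leg 5: -165.6° → +112.7°, shortest Δλ = -81.7° (west) — crosses 180°.
Total crossings: 3.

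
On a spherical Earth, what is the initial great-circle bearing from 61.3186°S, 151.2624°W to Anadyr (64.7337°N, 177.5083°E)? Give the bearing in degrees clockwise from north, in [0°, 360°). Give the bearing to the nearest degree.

344°

Δλ = 177.5083 − -151.2624 = 328.7707°; wrapped into (−180°, 180°]: -31.2293°.
θ = atan2( sin Δλ · cos φ₂ , cos φ₁ · sin φ₂ − sin φ₁ · cos φ₂ · cos Δλ )
  = atan2(-0.22129, 0.75422) = -16.352° → normalised to [0°, 360°): 343.648°.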